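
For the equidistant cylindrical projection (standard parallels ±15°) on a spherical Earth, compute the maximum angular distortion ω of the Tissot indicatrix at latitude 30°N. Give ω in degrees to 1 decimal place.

In the equirectangular projection with standard parallel φ₀ = 15° (x = Rλ cos φ₀, y = Rφ), meridians are true-scale (h = 1) and the parallel scale is k = cos φ₀ / cos φ.
At 30°: h = 1.000, k = 1.115; principal scales a = 1.115, b = 1.000.
sin(ω/2) = (a − b)/(a + b) = 0.1154/2.115 = 0.05453, so ω = 2 arcsin(0.05453) ≈ 6.3°.

6.3°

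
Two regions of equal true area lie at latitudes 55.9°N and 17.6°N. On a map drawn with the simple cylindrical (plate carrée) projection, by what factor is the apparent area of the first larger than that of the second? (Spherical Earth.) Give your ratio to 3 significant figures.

1.70

Plate carrée maps x = Rλ, y = Rφ. The meridian scale is h = 1 and the parallel scale is k = 1/cos φ = sec φ.
Areal scale at 55.9°: h·k = 1.000 × 1.784 = 1.784.
Areal scale at 17.6°: h·k = 1.000 × 1.049 = 1.049.
Ratio = 1.784/1.049 ≈ 1.70.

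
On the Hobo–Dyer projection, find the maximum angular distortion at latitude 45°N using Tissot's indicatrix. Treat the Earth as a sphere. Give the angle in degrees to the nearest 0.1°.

13.2°

The Hobo–Dyer projection is cylindrical equal-area with φ₀ = 37.5°. Cylindrical equal-area (φ₀ = 37.5°): h = cos φ / cos 37.5° along meridians, k = cos 37.5° / cos φ along parallels; h·k = 1.
At 45°: h = 0.8913, k = 1.122; principal scales a = 1.122, b = 0.8913.
sin(ω/2) = (a − b)/(a + b) = 0.2307/2.013 = 0.1146, so ω = 2 arcsin(0.1146) ≈ 13.2°.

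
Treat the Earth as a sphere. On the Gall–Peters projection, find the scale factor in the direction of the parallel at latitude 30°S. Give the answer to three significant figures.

Gall–Peters is a cylindrical equal-area projection with standard parallels at ±45°. A cylindrical equal-area projection with standard parallel φ₀ has meridian scale h = cos φ / cos φ₀ and parallel scale k = cos φ₀ / cos φ (so areas are preserved, h·k = 1).
k = cos 45° / cos 30° = 0.7071/0.8660 = 0.8165.

0.816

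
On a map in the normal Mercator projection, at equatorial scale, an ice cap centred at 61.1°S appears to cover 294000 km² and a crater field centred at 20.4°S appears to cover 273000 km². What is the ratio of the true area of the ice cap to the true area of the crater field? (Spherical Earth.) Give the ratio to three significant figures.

Since Mercator area scale is 1/cos²φ, the true area equals the apparent area multiplied by cos²φ.
True area of ice cap: 294000 × cos²(61.1°) = 294000 × 0.2336 = 68670 km².
True area of crater field: 273000 × cos²(20.4°) = 273000 × 0.8785 = 239800 km².
Ratio = 68670 / 239800 ≈ 0.286.

0.286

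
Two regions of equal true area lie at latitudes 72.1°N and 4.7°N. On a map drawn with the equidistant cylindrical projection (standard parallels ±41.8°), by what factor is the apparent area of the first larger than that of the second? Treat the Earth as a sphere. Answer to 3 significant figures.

3.24

In the equirectangular projection with standard parallel φ₀ = 41.8° (x = Rλ cos φ₀, y = Rφ), meridians are true-scale (h = 1) and the parallel scale is k = cos φ₀ / cos φ.
Areal scale at 72.1°: h·k = 1.000 × 2.425 = 2.425.
Areal scale at 4.7°: h·k = 1.000 × 0.7480 = 0.7480.
Ratio = 2.425/0.7480 ≈ 3.24.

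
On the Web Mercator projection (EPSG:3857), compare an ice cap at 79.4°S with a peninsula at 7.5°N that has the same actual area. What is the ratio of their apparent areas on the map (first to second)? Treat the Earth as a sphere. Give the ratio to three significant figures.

Mercator is conformal with k = sec φ, so areal scale = k² = sec²φ.
At 79.4°: sec²(79.4°) = 1/0.1840² = 29.55.
At 7.5°: sec²(7.5°) = 1/0.9914² = 1.017.
Ratio = 29.55/1.017 = cos²(7.5°)/cos²(79.4°) ≈ 29.0.

29.0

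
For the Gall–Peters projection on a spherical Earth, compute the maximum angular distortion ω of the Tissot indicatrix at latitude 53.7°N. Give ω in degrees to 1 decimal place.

Gall–Peters is a cylindrical equal-area projection with standard parallels at ±45°. For cylindrical equal-area with standard parallel φ₀, h = cos φ / cos φ₀ and k = cos φ₀ / cos φ, so h·k = 1.
At 53.7°: h = 0.8372, k = 1.194; principal scales a = 1.194, b = 0.8372.
sin(ω/2) = (a − b)/(a + b) = 0.3572/2.032 = 0.1758, so ω = 2 arcsin(0.1758) ≈ 20.3°.

20.3°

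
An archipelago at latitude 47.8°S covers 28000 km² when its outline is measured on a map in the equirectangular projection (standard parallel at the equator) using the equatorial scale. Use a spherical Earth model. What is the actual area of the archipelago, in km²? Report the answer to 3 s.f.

For the equirectangular projection with φ₀ = 0 (plate carrée), h = 1 along meridians and k = sec φ along parallels.
Areal scale = h·k = 1 × sec φ; at 47.8°, h = 1.000, k = 1.489, so h·k = 1.489.
True area = apparent / (areal scale) = 28000 / 1.489 ≈ 18800 km².

18800 km²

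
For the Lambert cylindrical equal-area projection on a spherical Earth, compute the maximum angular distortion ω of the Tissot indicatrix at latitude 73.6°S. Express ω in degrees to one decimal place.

The Lambert cylindrical equal-area projection is the cylindrical equal-area projection with its standard parallel at the equator (φ₀ = 0). Cylindrical equal-area (φ₀ = 0°): h = cos φ / cos 0° along meridians, k = cos 0° / cos φ along parallels; h·k = 1.
At 73.6°: h = 0.2823, k = 3.542; principal scales a = 3.542, b = 0.2823.
sin(ω/2) = (a − b)/(a + b) = 3.259/3.824 = 0.8523, so ω = 2 arcsin(0.8523) ≈ 116.9°.

116.9°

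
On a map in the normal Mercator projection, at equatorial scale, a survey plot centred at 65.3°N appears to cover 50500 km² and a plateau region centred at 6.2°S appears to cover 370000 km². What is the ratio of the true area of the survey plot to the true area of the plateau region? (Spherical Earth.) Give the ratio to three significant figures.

0.0241

Mercator's areal exaggeration is sec²φ; hence true area = (apparent area) · cos²φ.
True area of survey plot: 50500 × cos²(65.3°) = 50500 × 0.1746 = 8818 km².
True area of plateau region: 370000 × cos²(6.2°) = 370000 × 0.9883 = 365700 km².
Ratio = 8818 / 365700 ≈ 0.0241.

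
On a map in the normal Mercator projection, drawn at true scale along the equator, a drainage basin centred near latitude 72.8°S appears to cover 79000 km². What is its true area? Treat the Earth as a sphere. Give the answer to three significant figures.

Mercator is conformal, so the point scale is isotropic: h = k = sec φ = 1/cos φ.
Areal scale = k² = sec²φ = 1/cos²(72.8°) = 1/0.2957² = 11.44.
True area = apparent / (areal scale) = 79000 / 11.44 ≈ 6910 km².

6910 km²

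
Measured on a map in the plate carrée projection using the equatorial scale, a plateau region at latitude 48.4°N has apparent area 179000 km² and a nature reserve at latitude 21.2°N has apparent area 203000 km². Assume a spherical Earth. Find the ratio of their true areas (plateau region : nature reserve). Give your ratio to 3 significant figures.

Plate carrée has h = 1 and k = sec φ, giving areal scale sec φ; true area = (apparent area) · cos φ.
True area of plateau region: 179000 × cos(48.4°) = 179000 × 0.6639 = 118800 km².
True area of nature reserve: 203000 × cos(21.2°) = 203000 × 0.9323 = 189300 km².
Ratio = 118800 / 189300 ≈ 0.628.

0.628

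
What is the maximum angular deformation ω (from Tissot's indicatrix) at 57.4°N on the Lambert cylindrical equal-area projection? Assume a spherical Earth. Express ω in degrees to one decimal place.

The Lambert cylindrical equal-area projection is the cylindrical equal-area projection with its standard parallel at the equator (φ₀ = 0). A cylindrical equal-area projection with standard parallel φ₀ has meridian scale h = cos φ / cos φ₀ and parallel scale k = cos φ₀ / cos φ (so areas are preserved, h·k = 1).
At 57.4°: h = 0.5388, k = 1.856; principal scales a = 1.856, b = 0.5388.
sin(ω/2) = (a − b)/(a + b) = 1.317/2.395 = 0.5501, so ω = 2 arcsin(0.5501) ≈ 66.7°.

66.7°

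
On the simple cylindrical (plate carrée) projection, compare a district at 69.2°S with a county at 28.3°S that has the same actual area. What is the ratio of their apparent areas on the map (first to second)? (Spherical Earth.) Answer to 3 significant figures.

Plate carrée maps x = Rλ, y = Rφ. The meridian scale is h = 1 and the parallel scale is k = 1/cos φ = sec φ.
Areal scale at 69.2°: h·k = 1.000 × 2.816 = 2.816.
Areal scale at 28.3°: h·k = 1.000 × 1.136 = 1.136.
Ratio = 2.816/1.136 ≈ 2.48.

2.48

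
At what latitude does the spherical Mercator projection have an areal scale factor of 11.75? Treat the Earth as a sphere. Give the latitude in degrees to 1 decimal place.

Mercator areal scale is sec²φ.
sec²φ = 11.75  ⇒  cos²φ = 0.08511  ⇒  cos φ = 0.2917.
φ = arccos(0.2917) ≈ 73.0°.

73.0°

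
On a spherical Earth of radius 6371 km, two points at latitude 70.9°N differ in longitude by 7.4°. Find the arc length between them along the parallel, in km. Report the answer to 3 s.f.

Arc length along a parallel = R cos φ · Δλ (with Δλ in radians).
= 6371 × cos 70.9° × (7.4° × π/180) = 6371 × 0.3272 × 0.1292 ≈ 269 km.

269 km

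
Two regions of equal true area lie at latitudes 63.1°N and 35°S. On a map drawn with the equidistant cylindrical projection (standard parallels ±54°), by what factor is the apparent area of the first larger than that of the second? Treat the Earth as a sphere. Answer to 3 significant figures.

With standard parallel φ₀ = 54°, the equirectangular projection gives x = Rλ cos φ₀, y = Rφ, so h = 1 and k = cos 54° / cos φ.
Areal scale at 63.1°: h·k = 1.000 × 1.299 = 1.299.
Areal scale at 35°: h·k = 1.000 × 0.7176 = 0.7176.
Ratio = 1.299/0.7176 ≈ 1.81.

1.81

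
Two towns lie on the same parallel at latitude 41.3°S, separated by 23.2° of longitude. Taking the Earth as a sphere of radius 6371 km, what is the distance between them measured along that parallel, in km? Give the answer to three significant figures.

Arc length along a parallel = R cos φ · Δλ (with Δλ in radians).
= 6371 × cos 41.3° × (23.2° × π/180) = 6371 × 0.7513 × 0.4049 ≈ 1940 km.

1940 km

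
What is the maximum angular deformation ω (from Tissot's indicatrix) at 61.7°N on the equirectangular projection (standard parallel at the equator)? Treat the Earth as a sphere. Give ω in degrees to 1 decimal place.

41.8°

In the plate carrée (x = Rλ, y = Rφ), meridians are true-scale (h = 1) and parallels are stretched by k = sec φ.
At 61.7°: h = 1.000, k = 2.109; principal scales a = 2.109, b = 1.000.
sin(ω/2) = (a − b)/(a + b) = 1.109/3.109 = 0.3568, so ω = 2 arcsin(0.3568) ≈ 41.8°.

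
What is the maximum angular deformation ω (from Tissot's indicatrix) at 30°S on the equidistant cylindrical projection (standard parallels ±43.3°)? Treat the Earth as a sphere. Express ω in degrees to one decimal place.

10.0°

In the equirectangular projection with standard parallel φ₀ = 43.3° (x = Rλ cos φ₀, y = Rφ), meridians are true-scale (h = 1) and the parallel scale is k = cos φ₀ / cos φ.
At 30°: h = 1.000, k = 0.8404; principal scales a = 1.000, b = 0.8404.
sin(ω/2) = (a − b)/(a + b) = 0.1596/1.840 = 0.08674, so ω = 2 arcsin(0.08674) ≈ 10.0°.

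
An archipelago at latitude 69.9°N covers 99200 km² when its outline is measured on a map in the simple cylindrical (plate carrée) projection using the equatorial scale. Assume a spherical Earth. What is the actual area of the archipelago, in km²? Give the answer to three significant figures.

34100 km²

For the equirectangular projection with φ₀ = 0 (plate carrée), h = 1 along meridians and k = sec φ along parallels.
Areal scale = h·k = 1 × sec φ; at 69.9°, h = 1.000, k = 2.910, so h·k = 2.910.
True area = apparent / (areal scale) = 99200 / 2.910 ≈ 34100 km².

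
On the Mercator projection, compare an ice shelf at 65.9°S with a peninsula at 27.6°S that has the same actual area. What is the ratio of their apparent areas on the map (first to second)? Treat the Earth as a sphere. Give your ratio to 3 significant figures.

Mercator areal scale is sec²φ.
At 65.9°: sec²(65.9°) = 1/0.4083² = 5.998.
At 27.6°: sec²(27.6°) = 1/0.8862² = 1.273.
Ratio = 5.998/1.273 = cos²(27.6°)/cos²(65.9°) ≈ 4.71.

4.71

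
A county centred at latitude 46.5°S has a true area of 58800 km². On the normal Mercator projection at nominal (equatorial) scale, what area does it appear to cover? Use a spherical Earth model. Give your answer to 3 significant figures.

124000 km²

Mercator is conformal, so the point scale is isotropic: h = k = sec φ = 1/cos φ.
Areal scale = k² = sec²φ = 1/cos²(46.5°) = 1/0.6884² = 2.110.
Apparent area = 58800 × 2.110 ≈ 124000 km².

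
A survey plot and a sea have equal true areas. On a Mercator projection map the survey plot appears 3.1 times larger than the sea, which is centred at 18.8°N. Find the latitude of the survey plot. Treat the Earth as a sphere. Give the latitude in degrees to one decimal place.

57.5°

For equal true areas on Mercator, apparent areas scale as sec²φ, so the ratio is cos²φ₂ / cos²φ₁.
cos²φ₂ / cos²φ₁ = 3.1  ⇒  cos φ₁ = cos 18.8° / √3.1 = 0.9466/1.761 = 0.5377.
φ₁ = arccos(0.5377) ≈ 57.5°.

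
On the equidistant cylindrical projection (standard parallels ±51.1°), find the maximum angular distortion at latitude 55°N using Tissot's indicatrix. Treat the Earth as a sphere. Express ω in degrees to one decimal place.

With standard parallel φ₀ = 51.1°, the equirectangular projection gives x = Rλ cos φ₀, y = Rφ, so h = 1 and k = cos 51.1° / cos φ.
At 55°: h = 1.000, k = 1.095; principal scales a = 1.095, b = 1.000.
sin(ω/2) = (a − b)/(a + b) = 0.09482/2.095 = 0.04526, so ω = 2 arcsin(0.04526) ≈ 5.2°.

5.2°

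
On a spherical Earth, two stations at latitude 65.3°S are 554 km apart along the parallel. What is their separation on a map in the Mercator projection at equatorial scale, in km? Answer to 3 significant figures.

The Mercator projection is conformal; its linear scale factor is the same in every direction and equals sec φ = 1/cos φ.
Along the parallel, k = sec 65.3° = 1/0.4179 = 2.393.
Map distance = 554 × 2.393 ≈ 1330 km.

1330 km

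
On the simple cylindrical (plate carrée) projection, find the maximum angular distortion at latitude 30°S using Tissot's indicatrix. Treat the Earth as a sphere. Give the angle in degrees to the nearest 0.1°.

In the plate carrée (x = Rλ, y = Rφ), meridians are true-scale (h = 1) and parallels are stretched by k = sec φ.
At 30°: h = 1.000, k = 1.155; principal scales a = 1.155, b = 1.000.
sin(ω/2) = (a − b)/(a + b) = 0.1547/2.155 = 0.07180, so ω = 2 arcsin(0.07180) ≈ 8.2°.

8.2°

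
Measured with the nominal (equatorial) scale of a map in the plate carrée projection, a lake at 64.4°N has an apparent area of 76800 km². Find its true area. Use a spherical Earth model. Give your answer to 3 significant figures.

33200 km²

For the equirectangular projection with φ₀ = 0 (plate carrée), h = 1 along meridians and k = sec φ along parallels.
Areal scale = h·k = 1 × sec φ; at 64.4°, h = 1.000, k = 2.314, so h·k = 2.314.
True area = apparent / (areal scale) = 76800 / 2.314 ≈ 33200 km².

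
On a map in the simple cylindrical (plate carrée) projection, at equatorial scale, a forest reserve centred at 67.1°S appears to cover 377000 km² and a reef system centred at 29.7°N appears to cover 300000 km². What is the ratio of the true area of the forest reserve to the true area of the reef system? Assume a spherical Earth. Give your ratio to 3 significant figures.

On the plate carrée, areal scale = h·k = 1 × sec φ, so true area = apparent × cos φ.
True area of forest reserve: 377000 × cos(67.1°) = 377000 × 0.3891 = 146700 km².
True area of reef system: 300000 × cos(29.7°) = 300000 × 0.8686 = 260600 km².
Ratio = 146700 / 260600 ≈ 0.563.

0.563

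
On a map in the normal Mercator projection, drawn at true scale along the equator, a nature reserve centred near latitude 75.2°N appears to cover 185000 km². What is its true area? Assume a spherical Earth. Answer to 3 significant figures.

12100 km²

Mercator is conformal, so the point scale is isotropic: h = k = sec φ = 1/cos φ.
Areal scale = k² = sec²φ = 1/cos²(75.2°) = 1/0.2554² = 15.33.
True area = apparent / (areal scale) = 185000 / 15.33 ≈ 12100 km².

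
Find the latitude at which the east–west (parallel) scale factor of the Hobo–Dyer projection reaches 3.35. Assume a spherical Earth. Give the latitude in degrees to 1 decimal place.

The Hobo–Dyer projection is cylindrical equal-area with φ₀ = 37.5°. For cylindrical equal-area with standard parallel φ₀, h = cos φ / cos φ₀ and k = cos φ₀ / cos φ, so h·k = 1.
k = cos φ₀ / cos φ = 3.35  ⇒  cos φ = cos 37.5° / 3.35 = 0.2368.
φ = arccos(0.2368) ≈ 76.3°.

76.3°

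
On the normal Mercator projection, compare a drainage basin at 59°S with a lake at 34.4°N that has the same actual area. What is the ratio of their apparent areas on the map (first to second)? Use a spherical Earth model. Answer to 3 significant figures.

Mercator is conformal with k = sec φ, so areal scale = k² = sec²φ.
At 59°: sec²(59°) = 1/0.5150² = 3.770.
At 34.4°: sec²(34.4°) = 1/0.8251² = 1.469.
Ratio = 3.770/1.469 = cos²(34.4°)/cos²(59°) ≈ 2.57.

2.57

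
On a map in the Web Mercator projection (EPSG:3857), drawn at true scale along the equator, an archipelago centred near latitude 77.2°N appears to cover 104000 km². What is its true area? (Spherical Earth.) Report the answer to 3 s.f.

5100 km²

Mercator is conformal, so the point scale is isotropic: h = k = sec φ = 1/cos φ.
Areal scale = k² = sec²φ = 1/cos²(77.2°) = 1/0.2215² = 20.37.
True area = apparent / (areal scale) = 104000 / 20.37 ≈ 5100 km².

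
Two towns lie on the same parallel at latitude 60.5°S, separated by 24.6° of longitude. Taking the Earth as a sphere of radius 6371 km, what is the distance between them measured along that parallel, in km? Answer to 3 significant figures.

Arc length along a parallel = R cos φ · Δλ (with Δλ in radians).
= 6371 × cos 60.5° × (24.6° × π/180) = 6371 × 0.4924 × 0.4294 ≈ 1350 km.

1350 km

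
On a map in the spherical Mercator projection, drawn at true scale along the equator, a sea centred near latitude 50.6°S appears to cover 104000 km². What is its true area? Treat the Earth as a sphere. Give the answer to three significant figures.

41900 km²

For Mercator, h = k = sec φ (a conformal cylindrical projection has a single point scale, 1/cos φ).
Areal scale = k² = sec²φ = 1/cos²(50.6°) = 1/0.6347² = 2.482.
True area = apparent / (areal scale) = 104000 / 2.482 ≈ 41900 km².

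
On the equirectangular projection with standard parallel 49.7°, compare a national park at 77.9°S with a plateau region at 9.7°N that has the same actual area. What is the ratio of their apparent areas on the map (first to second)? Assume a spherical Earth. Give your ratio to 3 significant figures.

4.70

The equidistant cylindrical projection with φ₀ = 49.7° has h = 1 (meridians true) and k = cos φ₀ / cos φ along parallels.
Areal scale at 77.9°: h·k = 1.000 × 3.086 = 3.086.
Areal scale at 9.7°: h·k = 1.000 × 0.6562 = 0.6562.
Ratio = 3.086/0.6562 ≈ 4.70.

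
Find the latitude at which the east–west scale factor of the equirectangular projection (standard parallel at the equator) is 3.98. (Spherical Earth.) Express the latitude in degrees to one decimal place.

Plate carrée: h = 1, k = sec φ along parallels.
sec φ = 3.98  ⇒  cos φ = 0.2513  ⇒  φ ≈ 75.4°.

75.4°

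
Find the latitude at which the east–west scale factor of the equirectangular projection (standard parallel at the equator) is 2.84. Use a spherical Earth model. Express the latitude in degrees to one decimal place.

Plate carrée: h = 1, k = sec φ along parallels.
sec φ = 2.84  ⇒  cos φ = 0.3521  ⇒  φ ≈ 69.4°.

69.4°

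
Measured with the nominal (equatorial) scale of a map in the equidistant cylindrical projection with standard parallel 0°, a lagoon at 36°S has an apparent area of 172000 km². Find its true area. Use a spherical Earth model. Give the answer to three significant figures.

Plate carrée maps x = Rλ, y = Rφ. The meridian scale is h = 1 and the parallel scale is k = 1/cos φ = sec φ.
Areal scale = h·k = 1 × sec φ; at 36°, h = 1.000, k = 1.236, so h·k = 1.236.
True area = apparent / (areal scale) = 172000 / 1.236 ≈ 139000 km².

139000 km²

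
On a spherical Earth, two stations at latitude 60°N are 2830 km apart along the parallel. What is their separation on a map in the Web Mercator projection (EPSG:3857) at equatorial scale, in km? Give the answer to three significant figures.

The Mercator projection is conformal; its linear scale factor is the same in every direction and equals sec φ = 1/cos φ.
Along the parallel, k = sec 60° = 1/0.5000 = 2.000.
Map distance = 2830 × 2.000 ≈ 5660 km.

5660 km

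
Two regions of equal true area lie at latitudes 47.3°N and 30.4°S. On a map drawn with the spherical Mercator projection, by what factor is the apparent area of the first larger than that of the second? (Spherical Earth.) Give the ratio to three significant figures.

1.62

Mercator areal scale is sec²φ.
At 47.3°: sec²(47.3°) = 1/0.6782² = 2.174.
At 30.4°: sec²(30.4°) = 1/0.8625² = 1.344.
Ratio = 2.174/1.344 = cos²(30.4°)/cos²(47.3°) ≈ 1.62.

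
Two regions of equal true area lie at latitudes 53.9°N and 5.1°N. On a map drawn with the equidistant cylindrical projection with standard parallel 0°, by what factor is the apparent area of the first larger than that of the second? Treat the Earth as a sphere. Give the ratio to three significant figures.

1.69

Plate carrée maps x = Rλ, y = Rφ. The meridian scale is h = 1 and the parallel scale is k = 1/cos φ = sec φ.
Areal scale at 53.9°: h·k = 1.000 × 1.697 = 1.697.
Areal scale at 5.1°: h·k = 1.000 × 1.004 = 1.004.
Ratio = 1.697/1.004 ≈ 1.69.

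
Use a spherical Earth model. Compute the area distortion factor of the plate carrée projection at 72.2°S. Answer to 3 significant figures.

3.27

In the plate carrée (x = Rλ, y = Rφ), meridians are true-scale (h = 1) and parallels are stretched by k = sec φ.
Areal scale = h·k = 1 × sec φ; at 72.2°, h = 1.000, k = 3.271, so h·k = 3.271.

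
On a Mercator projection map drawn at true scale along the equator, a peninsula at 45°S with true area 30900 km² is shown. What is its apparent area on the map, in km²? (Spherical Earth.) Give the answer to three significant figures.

For Mercator, h = k = sec φ (a conformal cylindrical projection has a single point scale, 1/cos φ).
Areal scale = k² = sec²φ = 1/cos²(45°) = 1/0.7071² = 2.000.
Apparent area = 30900 × 2.000 ≈ 61800 km².

61800 km²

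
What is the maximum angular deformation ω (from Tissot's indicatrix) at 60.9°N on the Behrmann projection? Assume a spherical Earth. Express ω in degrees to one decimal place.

Behrmann is a cylindrical equal-area projection with standard parallels at ±30°. For cylindrical equal-area with standard parallel φ₀, h = cos φ / cos φ₀ and k = cos φ₀ / cos φ, so h·k = 1.
At 60.9°: h = 0.5616, k = 1.781; principal scales a = 1.781, b = 0.5616.
sin(ω/2) = (a − b)/(a + b) = 1.219/2.342 = 0.5205, so ω = 2 arcsin(0.5205) ≈ 62.7°.

62.7°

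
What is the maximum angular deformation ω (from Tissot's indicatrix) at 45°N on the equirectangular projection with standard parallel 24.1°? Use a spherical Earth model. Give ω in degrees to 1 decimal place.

14.6°

With standard parallel φ₀ = 24.1°, the equirectangular projection gives x = Rλ cos φ₀, y = Rφ, so h = 1 and k = cos 24.1° / cos φ.
At 45°: h = 1.000, k = 1.291; principal scales a = 1.291, b = 1.000.
sin(ω/2) = (a − b)/(a + b) = 0.2909/2.291 = 0.1270, so ω = 2 arcsin(0.1270) ≈ 14.6°.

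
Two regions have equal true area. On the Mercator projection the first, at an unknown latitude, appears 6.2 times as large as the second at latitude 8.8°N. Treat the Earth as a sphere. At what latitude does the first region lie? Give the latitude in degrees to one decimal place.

On Mercator, (apparent₁)/(apparent₂) = sec²φ₁ / sec²φ₂ when true areas are equal.
cos²φ₂ / cos²φ₁ = 6.2  ⇒  cos φ₁ = cos 8.8° / √6.2 = 0.9882/2.490 = 0.3969.
φ₁ = arccos(0.3969) ≈ 66.6°.

66.6°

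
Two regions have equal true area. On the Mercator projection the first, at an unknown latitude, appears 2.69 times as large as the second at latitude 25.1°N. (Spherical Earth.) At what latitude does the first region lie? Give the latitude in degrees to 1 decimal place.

56.5°

For equal true areas on Mercator, apparent areas scale as sec²φ, so the ratio is cos²φ₂ / cos²φ₁.
cos²φ₂ / cos²φ₁ = 2.69  ⇒  cos φ₁ = cos 25.1° / √2.69 = 0.9056/1.640 = 0.5521.
φ₁ = arccos(0.5521) ≈ 56.5°.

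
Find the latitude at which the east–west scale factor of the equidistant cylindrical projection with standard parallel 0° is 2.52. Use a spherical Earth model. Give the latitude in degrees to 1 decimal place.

Plate carrée: h = 1, k = sec φ along parallels.
sec φ = 2.52  ⇒  cos φ = 0.3968  ⇒  φ ≈ 66.6°.

66.6°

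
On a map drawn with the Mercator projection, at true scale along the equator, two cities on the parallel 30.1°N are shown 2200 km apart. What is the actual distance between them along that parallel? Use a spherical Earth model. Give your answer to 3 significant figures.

1900 km

The Mercator projection is conformal; its linear scale factor is the same in every direction and equals sec φ = 1/cos φ.
Along the parallel at 30.1°, map distances are exaggerated by k = sec 30.1° = 1.156.
True distance = 2200 / 1.156 = 2200 × cos 30.1° ≈ 1900 km.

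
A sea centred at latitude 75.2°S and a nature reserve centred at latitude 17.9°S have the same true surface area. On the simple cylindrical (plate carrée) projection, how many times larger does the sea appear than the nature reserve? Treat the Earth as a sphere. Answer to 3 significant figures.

3.73

In the plate carrée (x = Rλ, y = Rφ), meridians are true-scale (h = 1) and parallels are stretched by k = sec φ.
Areal scale at 75.2°: h·k = 1.000 × 3.915 = 3.915.
Areal scale at 17.9°: h·k = 1.000 × 1.051 = 1.051.
Ratio = 3.915/1.051 ≈ 3.73.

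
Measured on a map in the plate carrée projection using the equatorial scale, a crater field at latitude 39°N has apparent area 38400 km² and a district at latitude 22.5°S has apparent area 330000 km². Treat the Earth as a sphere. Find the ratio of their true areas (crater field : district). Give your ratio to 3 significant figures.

On the plate carrée, areal scale = h·k = 1 × sec φ, so true area = apparent × cos φ.
True area of crater field: 38400 × cos(39°) = 38400 × 0.7771 = 29840 km².
True area of district: 330000 × cos(22.5°) = 330000 × 0.9239 = 304900 km².
Ratio = 29840 / 304900 ≈ 0.0979.

0.0979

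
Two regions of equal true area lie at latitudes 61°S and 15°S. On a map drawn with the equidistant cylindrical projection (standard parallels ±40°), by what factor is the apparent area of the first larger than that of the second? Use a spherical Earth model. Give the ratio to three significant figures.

In the equirectangular projection with standard parallel φ₀ = 40° (x = Rλ cos φ₀, y = Rφ), meridians are true-scale (h = 1) and the parallel scale is k = cos φ₀ / cos φ.
Areal scale at 61°: h·k = 1.000 × 1.580 = 1.580.
Areal scale at 15°: h·k = 1.000 × 0.7931 = 0.7931.
Ratio = 1.580/0.7931 ≈ 1.99.

1.99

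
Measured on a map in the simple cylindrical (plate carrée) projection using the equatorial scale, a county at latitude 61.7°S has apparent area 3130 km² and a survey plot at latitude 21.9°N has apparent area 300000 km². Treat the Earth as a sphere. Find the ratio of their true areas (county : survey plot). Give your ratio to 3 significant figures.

Plate carrée has h = 1 and k = sec φ, giving areal scale sec φ; true area = (apparent area) · cos φ.
True area of county: 3130 × cos(61.7°) = 3130 × 0.4741 = 1484 km².
True area of survey plot: 300000 × cos(21.9°) = 300000 × 0.9278 = 278400 km².
Ratio = 1484 / 278400 ≈ 0.00533.

0.00533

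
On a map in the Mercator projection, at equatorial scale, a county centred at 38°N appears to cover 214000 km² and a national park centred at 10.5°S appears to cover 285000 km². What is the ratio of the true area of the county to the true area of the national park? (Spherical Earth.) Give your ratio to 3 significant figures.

0.482

On Mercator the areal scale is sec²φ, so true area = apparent × cos²φ.
True area of county: 214000 × cos²(38°) = 214000 × 0.6210 = 132900 km².
True area of national park: 285000 × cos²(10.5°) = 285000 × 0.9668 = 275500 km².
Ratio = 132900 / 275500 ≈ 0.482.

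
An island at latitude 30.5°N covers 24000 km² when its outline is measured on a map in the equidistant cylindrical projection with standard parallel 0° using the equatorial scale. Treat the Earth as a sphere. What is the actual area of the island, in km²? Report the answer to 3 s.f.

For the equirectangular projection with φ₀ = 0 (plate carrée), h = 1 along meridians and k = sec φ along parallels.
Areal scale = h·k = 1 × sec φ; at 30.5°, h = 1.000, k = 1.161, so h·k = 1.161.
True area = apparent / (areal scale) = 24000 / 1.161 ≈ 20700 km².

20700 km²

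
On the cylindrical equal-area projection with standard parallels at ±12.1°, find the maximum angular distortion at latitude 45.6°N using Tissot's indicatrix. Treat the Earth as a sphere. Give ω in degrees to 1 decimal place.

37.7°

Cylindrical equal-area (φ₀ = 12.1°): h = cos φ / cos 12.1° along meridians, k = cos 12.1° / cos φ along parallels; h·k = 1.
At 45.6°: h = 0.7156, k = 1.398; principal scales a = 1.398, b = 0.7156.
sin(ω/2) = (a − b)/(a + b) = 0.6819/2.113 = 0.3227, so ω = 2 arcsin(0.3227) ≈ 37.7°.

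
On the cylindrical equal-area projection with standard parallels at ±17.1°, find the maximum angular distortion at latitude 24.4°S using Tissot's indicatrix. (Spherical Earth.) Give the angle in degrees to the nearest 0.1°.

5.5°

A cylindrical equal-area projection with standard parallel φ₀ has meridian scale h = cos φ / cos φ₀ and parallel scale k = cos φ₀ / cos φ (so areas are preserved, h·k = 1).
At 24.4°: h = 0.9528, k = 1.050; principal scales a = 1.050, b = 0.9528.
sin(ω/2) = (a − b)/(a + b) = 0.09673/2.002 = 0.04831, so ω = 2 arcsin(0.04831) ≈ 5.5°.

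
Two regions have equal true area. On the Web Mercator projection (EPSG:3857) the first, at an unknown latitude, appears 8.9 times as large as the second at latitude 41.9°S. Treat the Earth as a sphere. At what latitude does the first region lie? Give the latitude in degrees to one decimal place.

75.6°

For equal true areas on Mercator, apparent areas scale as sec²φ, so the ratio is cos²φ₂ / cos²φ₁.
cos²φ₂ / cos²φ₁ = 8.9  ⇒  cos φ₁ = cos 41.9° / √8.9 = 0.7443/2.983 = 0.2495.
φ₁ = arccos(0.2495) ≈ 75.6°.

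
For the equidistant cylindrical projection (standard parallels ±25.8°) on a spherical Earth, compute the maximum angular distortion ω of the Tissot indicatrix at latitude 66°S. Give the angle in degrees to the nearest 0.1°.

In the equirectangular projection with standard parallel φ₀ = 25.8° (x = Rλ cos φ₀, y = Rφ), meridians are true-scale (h = 1) and the parallel scale is k = cos φ₀ / cos φ.
At 66°: h = 1.000, k = 2.214; principal scales a = 2.214, b = 1.000.
sin(ω/2) = (a − b)/(a + b) = 1.214/3.214 = 0.3776, so ω = 2 arcsin(0.3776) ≈ 44.4°.

44.4°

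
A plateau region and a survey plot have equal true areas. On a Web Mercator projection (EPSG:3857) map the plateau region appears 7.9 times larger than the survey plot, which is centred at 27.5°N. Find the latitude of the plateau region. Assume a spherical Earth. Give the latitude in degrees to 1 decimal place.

71.6°

On Mercator, (apparent₁)/(apparent₂) = sec²φ₁ / sec²φ₂ when true areas are equal.
cos²φ₂ / cos²φ₁ = 7.9  ⇒  cos φ₁ = cos 27.5° / √7.9 = 0.8870/2.811 = 0.3156.
φ₁ = arccos(0.3156) ≈ 71.6°.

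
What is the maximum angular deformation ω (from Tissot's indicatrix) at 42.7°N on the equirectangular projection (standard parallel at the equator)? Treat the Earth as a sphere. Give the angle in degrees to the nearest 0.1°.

For the equirectangular projection with φ₀ = 0 (plate carrée), h = 1 along meridians and k = sec φ along parallels.
At 42.7°: h = 1.000, k = 1.361; principal scales a = 1.361, b = 1.000.
sin(ω/2) = (a − b)/(a + b) = 0.3607/2.361 = 0.1528, so ω = 2 arcsin(0.1528) ≈ 17.6°.

17.6°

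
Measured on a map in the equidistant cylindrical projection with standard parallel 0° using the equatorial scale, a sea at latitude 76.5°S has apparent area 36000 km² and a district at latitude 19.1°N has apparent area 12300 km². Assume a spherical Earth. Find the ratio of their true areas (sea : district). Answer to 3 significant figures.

Plate carrée has h = 1 and k = sec φ, giving areal scale sec φ; true area = (apparent area) · cos φ.
True area of sea: 36000 × cos(76.5°) = 36000 × 0.2334 = 8404 km².
True area of district: 12300 × cos(19.1°) = 12300 × 0.9449 = 11620 km².
Ratio = 8404 / 11620 ≈ 0.723.

0.723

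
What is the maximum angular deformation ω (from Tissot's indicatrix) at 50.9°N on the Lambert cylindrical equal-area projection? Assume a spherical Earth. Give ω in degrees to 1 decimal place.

The Lambert cylindrical equal-area projection is the cylindrical equal-area projection with its standard parallel at the equator (φ₀ = 0). A cylindrical equal-area projection with standard parallel φ₀ has meridian scale h = cos φ / cos φ₀ and parallel scale k = cos φ₀ / cos φ (so areas are preserved, h·k = 1).
At 50.9°: h = 0.6307, k = 1.586; principal scales a = 1.586, b = 0.6307.
sin(ω/2) = (a − b)/(a + b) = 0.9549/2.216 = 0.4309, so ω = 2 arcsin(0.4309) ≈ 51.0°.

51.0°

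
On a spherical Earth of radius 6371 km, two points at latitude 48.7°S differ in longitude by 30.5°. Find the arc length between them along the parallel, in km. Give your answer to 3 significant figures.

2240 km

Arc length along a parallel = R cos φ · Δλ (with Δλ in radians).
= 6371 × cos 48.7° × (30.5° × π/180) = 6371 × 0.6600 × 0.5323 ≈ 2240 km.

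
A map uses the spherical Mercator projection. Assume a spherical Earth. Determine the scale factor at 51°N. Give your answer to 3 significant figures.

1.59

Mercator is conformal, so the point scale is isotropic: h = k = sec φ = 1/cos φ.
k = 1/cos 51° = 1/0.6293 = 1.589.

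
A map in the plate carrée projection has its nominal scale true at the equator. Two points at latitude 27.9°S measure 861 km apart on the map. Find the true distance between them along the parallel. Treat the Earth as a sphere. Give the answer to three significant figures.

For the equirectangular projection with φ₀ = 0 (plate carrée), h = 1 along meridians and k = sec φ along parallels.
Along the parallel at 27.9°, map distances are exaggerated by k = sec 27.9° = 1.132.
True distance = 861 / 1.132 = 861 × cos 27.9° ≈ 761 km.

761 km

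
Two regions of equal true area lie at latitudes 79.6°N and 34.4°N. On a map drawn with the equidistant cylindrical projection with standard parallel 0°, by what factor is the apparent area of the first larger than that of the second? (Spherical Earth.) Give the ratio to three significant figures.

4.57

In the plate carrée (x = Rλ, y = Rφ), meridians are true-scale (h = 1) and parallels are stretched by k = sec φ.
Areal scale at 79.6°: h·k = 1.000 × 5.540 = 5.540.
Areal scale at 34.4°: h·k = 1.000 × 1.212 = 1.212.
Ratio = 5.540/1.212 ≈ 4.57.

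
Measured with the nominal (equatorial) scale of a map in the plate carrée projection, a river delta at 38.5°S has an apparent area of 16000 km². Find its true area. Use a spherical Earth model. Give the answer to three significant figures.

For the equirectangular projection with φ₀ = 0 (plate carrée), h = 1 along meridians and k = sec φ along parallels.
Areal scale = h·k = 1 × sec φ; at 38.5°, h = 1.000, k = 1.278, so h·k = 1.278.
True area = apparent / (areal scale) = 16000 / 1.278 ≈ 12500 km².

12500 km²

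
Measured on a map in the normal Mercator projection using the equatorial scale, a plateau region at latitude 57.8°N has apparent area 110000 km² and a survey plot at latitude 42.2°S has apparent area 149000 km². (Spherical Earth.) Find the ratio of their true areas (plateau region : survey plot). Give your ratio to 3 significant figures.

0.382

Since Mercator area scale is 1/cos²φ, the true area equals the apparent area multiplied by cos²φ.
True area of plateau region: 110000 × cos²(57.8°) = 110000 × 0.2840 = 31240 km².
True area of survey plot: 149000 × cos²(42.2°) = 149000 × 0.5488 = 81770 km².
Ratio = 31240 / 81770 ≈ 0.382.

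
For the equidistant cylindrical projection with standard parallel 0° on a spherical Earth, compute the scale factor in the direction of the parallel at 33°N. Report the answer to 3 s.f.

For the equirectangular projection with φ₀ = 0 (plate carrée), h = 1 along meridians and k = sec φ along parallels.
k = 1/cos 33° = 1/0.8387 = 1.192.

1.19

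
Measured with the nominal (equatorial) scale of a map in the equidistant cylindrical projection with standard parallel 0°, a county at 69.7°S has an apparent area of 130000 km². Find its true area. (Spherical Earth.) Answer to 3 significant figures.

For the equirectangular projection with φ₀ = 0 (plate carrée), h = 1 along meridians and k = sec φ along parallels.
Areal scale = h·k = 1 × sec φ; at 69.7°, h = 1.000, k = 2.882, so h·k = 2.882.
True area = apparent / (areal scale) = 130000 / 2.882 ≈ 45100 km².

45100 km²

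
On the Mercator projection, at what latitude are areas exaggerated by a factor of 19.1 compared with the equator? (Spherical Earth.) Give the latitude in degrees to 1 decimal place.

Mercator areal scale is sec²φ.
sec²φ = 19.1  ⇒  cos²φ = 0.05236  ⇒  cos φ = 0.2288.
φ = arccos(0.2288) ≈ 76.8°.

76.8°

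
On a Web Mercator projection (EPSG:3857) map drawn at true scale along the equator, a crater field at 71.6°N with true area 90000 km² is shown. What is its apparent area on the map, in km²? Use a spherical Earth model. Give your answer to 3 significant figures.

The Mercator projection is conformal; its linear scale factor is the same in every direction and equals sec φ = 1/cos φ.
Areal scale = k² = sec²φ = 1/cos²(71.6°) = 1/0.3156² = 10.04.
Apparent area = 90000 × 10.04 ≈ 903000 km².

903000 km²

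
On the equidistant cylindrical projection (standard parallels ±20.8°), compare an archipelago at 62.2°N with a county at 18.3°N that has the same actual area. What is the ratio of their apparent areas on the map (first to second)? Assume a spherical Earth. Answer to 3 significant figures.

The equidistant cylindrical projection with φ₀ = 20.8° has h = 1 (meridians true) and k = cos φ₀ / cos φ along parallels.
Areal scale at 62.2°: h·k = 1.000 × 2.004 = 2.004.
Areal scale at 18.3°: h·k = 1.000 × 0.9846 = 0.9846.
Ratio = 2.004/0.9846 ≈ 2.04.

2.04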